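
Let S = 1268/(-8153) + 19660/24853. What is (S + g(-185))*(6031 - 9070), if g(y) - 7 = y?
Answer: 109217843702814/202626509 ≈ 5.3901e+5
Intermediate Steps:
g(y) = 7 + y
S = 128774376/202626509 (S = 1268*(-1/8153) + 19660*(1/24853) = -1268/8153 + 19660/24853 = 128774376/202626509 ≈ 0.63553)
(S + g(-185))*(6031 - 9070) = (128774376/202626509 + (7 - 185))*(6031 - 9070) = (128774376/202626509 - 178)*(-3039) = -35938744226/202626509*(-3039) = 109217843702814/202626509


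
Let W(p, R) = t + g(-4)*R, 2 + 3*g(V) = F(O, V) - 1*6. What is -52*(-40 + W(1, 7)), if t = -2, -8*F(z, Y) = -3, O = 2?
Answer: 18655/6 ≈ 3109.2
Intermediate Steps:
F(z, Y) = 3/8 (F(z, Y) = -⅛*(-3) = 3/8)
g(V) = -61/24 (g(V) = -⅔ + (3/8 - 1*6)/3 = -⅔ + (3/8 - 6)/3 = -⅔ + (⅓)*(-45/8) = -⅔ - 15/8 = -61/24)
W(p, R) = -2 - 61*R/24
-52*(-40 + W(1, 7)) = -52*(-40 + (-2 - 61/24*7)) = -52*(-40 + (-2 - 427/24)) = -52*(-40 - 475/24) = -52*(-1435/24) = 18655/6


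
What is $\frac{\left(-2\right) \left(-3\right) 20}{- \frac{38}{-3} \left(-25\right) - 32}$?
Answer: $- \frac{180}{523} \approx -0.34417$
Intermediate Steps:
$\frac{\left(-2\right) \left(-3\right) 20}{- \frac{38}{-3} \left(-25\right) - 32} = \frac{6 \cdot 20}{\left(-38\right) \left(- \frac{1}{3}\right) \left(-25\right) - 32} = \frac{120}{\frac{38}{3} \left(-25\right) - 32} = \frac{120}{- \frac{950}{3} - 32} = \frac{120}{- \frac{1046}{3}} = 120 \left(- \frac{3}{1046}\right) = - \frac{180}{523}$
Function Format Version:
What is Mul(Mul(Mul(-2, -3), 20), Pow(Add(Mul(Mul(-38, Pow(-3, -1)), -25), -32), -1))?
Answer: Rational(-180, 523) ≈ -0.34417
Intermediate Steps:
Mul(Mul(Mul(-2, -3), 20), Pow(Add(Mul(Mul(-38, Pow(-3, -1)), -25), -32), -1)) = Mul(Mul(6, 20), Pow(Add(Mul(Mul(-38, Rational(-1, 3)), -25), -32), -1)) = Mul(120, Pow(Add(Mul(Rational(38, 3), -25), -32), -1)) = Mul(120, Pow(Add(Rational(-950, 3), -32), -1)) = Mul(120, Pow(Rational(-1046, 3), -1)) = Mul(120, Rational(-3, 1046)) = Rational(-180, 523)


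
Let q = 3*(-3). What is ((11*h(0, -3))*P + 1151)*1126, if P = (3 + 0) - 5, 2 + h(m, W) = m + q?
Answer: 1568518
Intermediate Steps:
q = -9
h(m, W) = -11 + m (h(m, W) = -2 + (m - 9) = -2 + (-9 + m) = -11 + m)
P = -2 (P = 3 - 5 = -2)
((11*h(0, -3))*P + 1151)*1126 = ((11*(-11 + 0))*(-2) + 1151)*1126 = ((11*(-11))*(-2) + 1151)*1126 = (-121*(-2) + 1151)*1126 = (242 + 1151)*1126 = 1393*1126 = 1568518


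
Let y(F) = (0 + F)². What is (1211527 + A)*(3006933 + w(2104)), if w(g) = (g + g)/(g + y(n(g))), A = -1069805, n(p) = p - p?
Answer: 426148842070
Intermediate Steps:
n(p) = 0
y(F) = F²
w(g) = 2 (w(g) = (g + g)/(g + 0²) = (2*g)/(g + 0) = (2*g)/g = 2)
(1211527 + A)*(3006933 + w(2104)) = (1211527 - 1069805)*(3006933 + 2) = 141722*3006935 = 426148842070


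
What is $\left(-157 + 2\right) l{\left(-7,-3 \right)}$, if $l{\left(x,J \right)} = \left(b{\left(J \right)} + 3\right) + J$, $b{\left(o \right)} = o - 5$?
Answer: $1240$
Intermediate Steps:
$b{\left(o \right)} = -5 + o$
$l{\left(x,J \right)} = -2 + 2 J$ ($l{\left(x,J \right)} = \left(\left(-5 + J\right) + 3\right) + J = \left(-2 + J\right) + J = -2 + 2 J$)
$\left(-157 + 2\right) l{\left(-7,-3 \right)} = \left(-157 + 2\right) \left(-2 + 2 \left(-3\right)\right) = - 155 \left(-2 - 6\right) = \left(-155\right) \left(-8\right) = 1240$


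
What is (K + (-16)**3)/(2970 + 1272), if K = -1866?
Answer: -2981/2121 ≈ -1.4055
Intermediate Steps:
(K + (-16)**3)/(2970 + 1272) = (-1866 + (-16)**3)/(2970 + 1272) = (-1866 - 4096)/4242 = -5962*1/4242 = -2981/2121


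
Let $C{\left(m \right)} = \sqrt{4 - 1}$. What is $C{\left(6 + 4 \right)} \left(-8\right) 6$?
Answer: $- 48 \sqrt{3} \approx -83.138$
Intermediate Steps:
$C{\left(m \right)} = \sqrt{3}$
$C{\left(6 + 4 \right)} \left(-8\right) 6 = \sqrt{3} \left(-8\right) 6 = - 8 \sqrt{3} \cdot 6 = - 48 \sqrt{3}$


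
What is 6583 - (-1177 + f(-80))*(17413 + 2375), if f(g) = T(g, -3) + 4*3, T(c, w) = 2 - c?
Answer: 21436987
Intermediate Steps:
f(g) = 14 - g (f(g) = (2 - g) + 4*3 = (2 - g) + 12 = 14 - g)
6583 - (-1177 + f(-80))*(17413 + 2375) = 6583 - (-1177 + (14 - 1*(-80)))*(17413 + 2375) = 6583 - (-1177 + (14 + 80))*19788 = 6583 - (-1177 + 94)*19788 = 6583 - (-1083)*19788 = 6583 - 1*(-21430404) = 6583 + 21430404 = 21436987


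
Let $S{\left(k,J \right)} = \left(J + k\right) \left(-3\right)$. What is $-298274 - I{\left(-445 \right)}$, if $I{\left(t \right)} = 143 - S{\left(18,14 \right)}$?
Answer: $-298513$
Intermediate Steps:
$S{\left(k,J \right)} = - 3 J - 3 k$
$I{\left(t \right)} = 239$ ($I{\left(t \right)} = 143 - \left(\left(-3\right) 14 - 54\right) = 143 - \left(-42 - 54\right) = 143 - -96 = 143 + 96 = 239$)
$-298274 - I{\left(-445 \right)} = -298274 - 239 = -298513$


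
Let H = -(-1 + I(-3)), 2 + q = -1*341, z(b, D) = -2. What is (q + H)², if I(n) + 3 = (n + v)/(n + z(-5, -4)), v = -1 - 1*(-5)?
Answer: 2869636/25 ≈ 1.1479e+5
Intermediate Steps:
v = 4 (v = -1 + 5 = 4)
I(n) = -3 + (4 + n)/(-2 + n) (I(n) = -3 + (n + 4)/(n - 2) = -3 + (4 + n)/(-2 + n))
q = -343 (q = -2 - 1*341 = -2 - 341 = -343)
H = 21/5 (H = -(-1 + 2*(5 - 1*(-3))/(-2 - 3)) = -(-1 + 2*(5 + 3)/(-5)) = -(-1 + 2*(-⅕)*8) = -(-1 - 16/5) = -1*(-21/5) = 21/5 ≈ 4.2000)
(q + H)² = (-343 + 21/5)² = (-1694/5)² = 2869636/25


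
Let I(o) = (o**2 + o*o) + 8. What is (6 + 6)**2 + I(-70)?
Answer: 9952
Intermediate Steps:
I(o) = 8 + 2*o**2 (I(o) = (o**2 + o**2) + 8 = 2*o**2 + 8 = 8 + 2*o**2)
(6 + 6)**2 + I(-70) = (6 + 6)**2 + (8 + 2*(-70)**2) = 12**2 + (8 + 2*4900) = 144 + (8 + 9800) = 144 + 9808 = 9952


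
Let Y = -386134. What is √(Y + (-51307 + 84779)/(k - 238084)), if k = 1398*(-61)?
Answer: I*√10093833429571190/161681 ≈ 621.4*I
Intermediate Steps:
k = -85278
√(Y + (-51307 + 84779)/(k - 238084)) = √(-386134 + (-51307 + 84779)/(-85278 - 238084)) = √(-386134 + 33472/(-323362)) = √(-386134 + 33472*(-1/323362)) = √(-386134 - 16736/161681) = √(-62430547990/161681) = I*√10093833429571190/161681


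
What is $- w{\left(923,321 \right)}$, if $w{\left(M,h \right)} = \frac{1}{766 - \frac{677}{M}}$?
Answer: $- \frac{923}{706341} \approx -0.0013067$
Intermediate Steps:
$- w{\left(923,321 \right)} = - \frac{923}{-677 + 766 \cdot 923} = - \frac{923}{-677 + 707018} = - \frac{923}{706341}$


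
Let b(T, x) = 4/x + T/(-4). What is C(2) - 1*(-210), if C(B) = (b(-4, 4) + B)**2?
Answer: 226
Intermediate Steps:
b(T, x) = 4/x - T/4 (b(T, x) = 4/x + T*(-1/4) = 4/x - T/4)
C(B) = (2 + B)**2 (C(B) = ((4/4 - 1/4*(-4)) + B)**2 = ((4*(1/4) + 1) + B)**2 = ((1 + 1) + B)**2 = (2 + B)**2)
C(2) - 1*(-210) = (2 + 2)**2 - 1*(-210) = 4**2 + 210 = 16 + 210 = 226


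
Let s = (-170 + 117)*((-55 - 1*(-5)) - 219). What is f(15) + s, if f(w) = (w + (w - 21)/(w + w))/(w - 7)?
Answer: 285177/20 ≈ 14259.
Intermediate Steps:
f(w) = (w + (-21 + w)/(2*w))/(-7 + w) (f(w) = (w + (-21 + w)/((2*w)))/(-7 + w) = (w + (-21 + w)*(1/(2*w)))/(-7 + w) = (w + (-21 + w)/(2*w))/(-7 + w))
s = 14257 (s = -53*((-55 + 5) - 219) = -53*(-50 - 219) = -53*(-269) = 14257)
f(15) + s = (½)*(-21 + 15 + 2*15²)/(15*(-7 + 15)) + 14257 = (½)*(1/15)*(-21 + 15 + 2*225)/8 + 14257 = (½)*(1/15)*(⅛)*(-21 + 15 + 450) + 14257 = (½)*(1/15)*(⅛)*444 + 14257 = 37/20 + 14257 = 285177/20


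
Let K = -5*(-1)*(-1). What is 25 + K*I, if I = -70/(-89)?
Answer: 1875/89 ≈ 21.067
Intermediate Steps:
K = -5 (K = 5*(-1) = -5)
I = 70/89 (I = -70*(-1/89) = 70/89 ≈ 0.78652)
25 + K*I = 25 - 5*70/89 = 25 - 350/89 = 1875/89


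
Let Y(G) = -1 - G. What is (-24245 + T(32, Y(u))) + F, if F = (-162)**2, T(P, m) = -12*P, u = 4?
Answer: 1615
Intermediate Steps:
F = 26244
(-24245 + T(32, Y(u))) + F = (-24245 - 12*32) + 26244 = (-24245 - 384) + 26244 = -24629 + 26244 = 1615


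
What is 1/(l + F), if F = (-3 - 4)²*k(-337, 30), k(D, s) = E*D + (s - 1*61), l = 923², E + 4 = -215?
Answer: 1/4466757 ≈ 2.2388e-7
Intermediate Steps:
E = -219 (E = -4 - 215 = -219)
l = 851929
k(D, s) = -61 + s - 219*D (k(D, s) = -219*D + (s - 1*61) = -219*D + (s - 61) = -219*D + (-61 + s) = -61 + s - 219*D)
F = 3614828 (F = (-3 - 4)²*(-61 + 30 - 219*(-337)) = (-7)²*(-61 + 30 + 73803) = 49*73772 = 3614828)
1/(l + F) = 1/(851929 + 3614828) = 1/4466757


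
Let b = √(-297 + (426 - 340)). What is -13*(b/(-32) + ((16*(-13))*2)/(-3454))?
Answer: -2704/1727 + 13*I*√211/32 ≈ -1.5657 + 5.9011*I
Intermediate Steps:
b = I*√211 (b = √(-297 + 86) = √(-211) = I*√211 ≈ 14.526*I)
-13*(b/(-32) + ((16*(-13))*2)/(-3454)) = -13*((I*√211)/(-32) + ((16*(-13))*2)/(-3454)) = -13*((I*√211)*(-1/32) - 208*2*(-1/3454)) = -13*(-I*√211/32 - 416*(-1/3454)) = -13*(-I*√211/32 + 208/1727) = -13*(208/1727 - I*√211/32) = -2704/1727 + 13*I*√211/32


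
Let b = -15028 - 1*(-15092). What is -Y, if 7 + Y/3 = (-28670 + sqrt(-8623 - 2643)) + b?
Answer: 85839 - 3*I*sqrt(11266) ≈ 85839.0 - 318.42*I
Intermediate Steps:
b = 64 (b = -15028 + 15092 = 64)
Y = -85839 + 3*I*sqrt(11266) (Y = -21 + 3*((-28670 + sqrt(-8623 - 2643)) + 64) = -21 + 3*((-28670 + sqrt(-11266)) + 64) = -21 + 3*((-28670 + I*sqrt(11266)) + 64) = -21 + 3*(-28606 + I*sqrt(11266)) = -21 + (-85818 + 3*I*sqrt(11266)) = -85839 + 3*I*sqrt(11266) ≈ -85839.0 + 318.42*I)
-Y = -(-85839 + 3*I*sqrt(11266)) = 85839 - 3*I*sqrt(11266)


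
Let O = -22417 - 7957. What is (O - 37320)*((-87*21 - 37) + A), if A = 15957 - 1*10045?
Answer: -274025312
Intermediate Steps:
A = 5912 (A = 15957 - 10045 = 5912)
O = -30374
(O - 37320)*((-87*21 - 37) + A) = (-30374 - 37320)*((-87*21 - 37) + 5912) = -67694*((-1827 - 37) + 5912) = -67694*(-1864 + 5912) = -67694*4048 = -274025312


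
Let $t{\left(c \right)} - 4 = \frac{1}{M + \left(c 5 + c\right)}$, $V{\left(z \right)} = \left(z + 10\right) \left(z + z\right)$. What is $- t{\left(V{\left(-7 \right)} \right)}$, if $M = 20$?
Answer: $- \frac{927}{232} \approx -3.9957$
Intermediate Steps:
$V{\left(z \right)} = 2 z \left(10 + z\right)$ ($V{\left(z \right)} = \left(10 + z\right) 2 z = 2 z \left(10 + z\right)$)
$t{\left(c \right)} = 4 + \frac{1}{20 + 6 c}$ ($t{\left(c \right)} = 4 + \frac{1}{20 + \left(c 5 + c\right)} = 4 + \frac{1}{20 + \left(5 c + c\right)} = 4 + \frac{1}{20 + 6 c}$)
$- t{\left(V{\left(-7 \right)} \right)} = - \frac{3 \left(27 + 8 \cdot 2 \left(-7\right) \left(10 - 7\right)\right)}{2 \left(10 + 3 \cdot 2 \left(-7\right) \left(10 - 7\right)\right)} = - \frac{3 \left(27 + 8 \cdot 2 \left(-7\right) 3\right)}{2 \left(10 + 3 \cdot 2 \left(-7\right) 3\right)} = - \frac{3 \left(27 + 8 \left(-42\right)\right)}{2 \left(10 + 3 \left(-42\right)\right)} = - \frac{3 \left(27 - 336\right)}{2 \left(10 - 126\right)} = - \frac{3 \left(-309\right)}{2 \left(-116\right)} = - \frac{3 \left(-1\right) \left(-309\right)}{2 \cdot 116} = \left(-1\right) \frac{927}{232} = - \frac{927}{232}$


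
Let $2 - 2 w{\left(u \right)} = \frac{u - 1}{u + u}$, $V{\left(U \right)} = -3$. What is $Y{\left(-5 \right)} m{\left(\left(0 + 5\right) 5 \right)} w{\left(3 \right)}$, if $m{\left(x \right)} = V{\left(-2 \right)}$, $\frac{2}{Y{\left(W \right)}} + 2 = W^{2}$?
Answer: $- \frac{5}{23} \approx -0.21739$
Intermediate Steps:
$Y{\left(W \right)} = \frac{2}{-2 + W^{2}}$
$m{\left(x \right)} = -3$
$w{\left(u \right)} = 1 - \frac{-1 + u}{4 u}$ ($w{\left(u \right)} = 1 - \frac{\left(u - 1\right) \frac{1}{u + u}}{2} = 1 - \frac{\left(-1 + u\right) \frac{1}{2 u}}{2} = 1 - \frac{\frac{1}{2} \frac{1}{u} \left(-1 + u\right)}{2} = 1 - \frac{-1 + u}{4 u}$)
$Y{\left(-5 \right)} m{\left(\left(0 + 5\right) 5 \right)} w{\left(3 \right)} = \frac{2}{-2 + \left(-5\right)^{2}} \left(-3\right) \frac{1 + 3 \cdot 3}{4 \cdot 3} = \frac{2}{-2 + 25} \left(-3\right) \frac{1}{4} \cdot \frac{1}{3} \left(1 + 9\right) = \frac{2}{23} \left(-3\right) \frac{1}{4} \cdot \frac{1}{3} \cdot 10 = 2 \cdot \frac{1}{23} \left(-3\right) \frac{5}{6} = \frac{2}{23} \left(-3\right) \frac{5}{6} = \left(- \frac{6}{23}\right) \frac{5}{6} = - \frac{5}{23}$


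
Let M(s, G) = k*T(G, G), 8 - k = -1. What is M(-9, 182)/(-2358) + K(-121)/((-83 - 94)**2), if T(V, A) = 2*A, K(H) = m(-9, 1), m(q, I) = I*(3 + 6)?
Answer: -633411/456011 ≈ -1.3890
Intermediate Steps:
m(q, I) = 9*I (m(q, I) = I*9 = 9*I)
K(H) = 9 (K(H) = 9*1 = 9)
k = 9 (k = 8 - 1*(-1) = 8 + 1 = 9)
M(s, G) = 18*G (M(s, G) = 9*(2*G) = 18*G)
M(-9, 182)/(-2358) + K(-121)/((-83 - 94)**2) = (18*182)/(-2358) + 9/((-83 - 94)**2) = 3276*(-1/2358) + 9/((-177)**2) = -182/131 + 9/31329 = -182/131 + 9*(1/31329) = -182/131 + 1/3481 = -633411/456011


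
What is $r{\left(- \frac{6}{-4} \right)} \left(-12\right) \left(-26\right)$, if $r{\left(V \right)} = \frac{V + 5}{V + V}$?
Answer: $676$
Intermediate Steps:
$r{\left(V \right)} = \frac{5 + V}{2 V}$
$r{\left(- \frac{6}{-4} \right)} \left(-12\right) \left(-26\right) = \frac{5 - \frac{6}{-4}}{2 \left(- \frac{6}{-4}\right)} \left(-12\right) \left(-26\right) = \frac{5 - - \frac{3}{2}}{2 \left(\left(-6\right) \left(- \frac{1}{4}\right)\right)} \left(-12\right) \left(-26\right) = \frac{5 + \frac{3}{2}}{2 \cdot \frac{3}{2}} \left(-12\right) \left(-26\right) = \frac{1}{2} \cdot \frac{2}{3} \cdot \frac{13}{2} \left(-12\right) \left(-26\right) = \frac{13}{6} \left(-12\right) \left(-26\right) = \left(-26\right) \left(-26\right) = 676$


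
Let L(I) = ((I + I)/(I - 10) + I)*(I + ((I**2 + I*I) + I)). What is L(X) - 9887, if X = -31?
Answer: -2654107/41 ≈ -64734.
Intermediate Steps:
L(I) = (I + 2*I/(-10 + I))*(2*I + 2*I**2) (L(I) = ((2*I)/(-10 + I) + I)*(I + ((I**2 + I**2) + I)) = (2*I/(-10 + I) + I)*(I + (2*I**2 + I)) = (I + 2*I/(-10 + I))*(I + (I + 2*I**2)) = (I + 2*I/(-10 + I))*(2*I + 2*I**2))
L(X) - 9887 = 2*(-31)**2*(-8 + (-31)**2 - 7*(-31))/(-10 - 31) - 9887 = 2*961*(-8 + 961 + 217)/(-41) - 9887 = 2*961*(-1/41)*1170 - 9887 = -2248740/41 - 9887 = -2654107/41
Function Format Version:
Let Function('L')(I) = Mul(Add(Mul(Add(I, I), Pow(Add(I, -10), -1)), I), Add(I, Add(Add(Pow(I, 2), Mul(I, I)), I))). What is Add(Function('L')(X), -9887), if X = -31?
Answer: Rational(-2654107, 41) ≈ -64734.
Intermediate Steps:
Function('L')(I) = Mul(Add(I, Mul(2, I, Pow(Add(-10, I), -1))), Add(Mul(2, I), Mul(2, Pow(I, 2)))) (Function('L')(I) = Mul(Add(Mul(Mul(2, I), Pow(Add(-10, I), -1)), I), Add(I, Add(Add(Pow(I, 2), Pow(I, 2)), I))) = Mul(Add(Mul(2, I, Pow(Add(-10, I), -1)), I), Add(I, Add(Mul(2, Pow(I, 2)), I))) = Mul(Add(I, Mul(2, I, Pow(Add(-10, I), -1))), Add(I, Add(I, Mul(2, Pow(I, 2))))) = Mul(Add(I, Mul(2, I, Pow(Add(-10, I), -1))), Add(Mul(2, I), Mul(2, Pow(I, 2)))))
Add(Function('L')(X), -9887) = Add(Mul(2, Pow(-31, 2), Pow(Add(-10, -31), -1), Add(-8, Pow(-31, 2), Mul(-7, -31))), -9887) = Add(Mul(2, 961, Pow(-41, -1), Add(-8, 961, 217)), -9887) = Add(Mul(2, 961, Rational(-1, 41), 1170), -9887) = Add(Rational(-2248740, 41), -9887) = Rational(-2654107, 41)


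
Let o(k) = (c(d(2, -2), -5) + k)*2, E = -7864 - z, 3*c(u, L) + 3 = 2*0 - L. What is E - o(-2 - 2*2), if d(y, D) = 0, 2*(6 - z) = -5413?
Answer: -63395/6 ≈ -10566.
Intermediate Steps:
z = 5425/2 (z = 6 - ½*(-5413) = 6 + 5413/2 = 5425/2 ≈ 2712.5)
c(u, L) = -1 - L/3 (c(u, L) = -1 + (2*0 - L)/3 = -1 + (0 - L)/3 = -1 + (-L)/3 = -1 - L/3)
E = -21153/2 (E = -7864 - 1*5425/2 = -7864 - 5425/2 = -21153/2 ≈ -10577.)
o(k) = 4/3 + 2*k (o(k) = ((-1 - ⅓*(-5)) + k)*2 = ((-1 + 5/3) + k)*2 = (⅔ + k)*2 = 4/3 + 2*k)
E - o(-2 - 2*2) = -21153/2 - (4/3 + 2*(-2 - 2*2)) = -21153/2 - (4/3 + 2*(-2 - 4)) = -21153/2 - (4/3 + 2*(-6)) = -21153/2 - (4/3 - 12) = -21153/2 - 1*(-32/3) = -21153/2 + 32/3 = -63395/6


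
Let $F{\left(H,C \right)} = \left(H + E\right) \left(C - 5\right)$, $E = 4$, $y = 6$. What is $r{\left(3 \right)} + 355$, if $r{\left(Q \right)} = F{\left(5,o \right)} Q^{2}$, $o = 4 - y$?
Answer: $-212$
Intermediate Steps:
$o = -2$ ($o = 4 - 6 = -2$)
$F{\left(H,C \right)} = \left(-5 + C\right) \left(4 + H\right)$ ($F{\left(H,C \right)} = \left(H + 4\right) \left(C - 5\right) = \left(4 + H\right) \left(-5 + C\right) = \left(-5 + C\right) \left(4 + H\right)$)
$r{\left(Q \right)} = - 63 Q^{2}$ ($r{\left(Q \right)} = \left(-20 - 25 + 4 \left(-2\right) - 10\right) Q^{2} = \left(-20 - 25 - 8 - 10\right) Q^{2} = - 63 Q^{2}$)
$r{\left(3 \right)} + 355 = - 63 \cdot 3^{2} + 355 = \left(-63\right) 9 + 355 = -567 + 355 = -212$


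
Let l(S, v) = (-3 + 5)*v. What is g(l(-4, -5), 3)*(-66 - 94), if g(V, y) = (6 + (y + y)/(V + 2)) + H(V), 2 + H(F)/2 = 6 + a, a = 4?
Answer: -3400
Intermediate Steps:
l(S, v) = 2*v
H(F) = 16 (H(F) = -4 + 2*(6 + 4) = -4 + 2*10 = -4 + 20 = 16)
g(V, y) = 22 + 2*y/(2 + V) (g(V, y) = (6 + (y + y)/(V + 2)) + 16 = (6 + (2*y)/(2 + V)) + 16 = (6 + 2*y/(2 + V)) + 16 = 22 + 2*y/(2 + V))
g(l(-4, -5), 3)*(-66 - 94) = (2*(22 + 3 + 11*(2*(-5)))/(2 + 2*(-5)))*(-66 - 94) = (2*(22 + 3 + 11*(-10))/(2 - 10))*(-160) = (2*(22 + 3 - 110)/(-8))*(-160) = (2*(-⅛)*(-85))*(-160) = (85/4)*(-160) = -3400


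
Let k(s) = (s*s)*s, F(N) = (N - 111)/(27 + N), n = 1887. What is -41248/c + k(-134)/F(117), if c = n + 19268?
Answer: -1221627164128/21155 ≈ -5.7746e+7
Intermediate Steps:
F(N) = (-111 + N)/(27 + N)
c = 21155 (c = 1887 + 19268 = 21155)
k(s) = s³ (k(s) = s²*s = s³)
-41248/c + k(-134)/F(117) = -41248/21155 + (-134)³/(((-111 + 117)/(27 + 117))) = -41248*1/21155 - 2406104/(6/144) = -41248/21155 - 2406104/((1/144)*6) = -41248/21155 - 2406104/1/24 = -41248/21155 - 2406104*24 = -41248/21155 - 57746496 = -1221627164128/21155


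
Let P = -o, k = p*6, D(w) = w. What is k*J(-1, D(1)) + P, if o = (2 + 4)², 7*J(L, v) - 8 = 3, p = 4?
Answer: 12/7 ≈ 1.7143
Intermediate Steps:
J(L, v) = 11/7 (J(L, v) = 8/7 + (⅐)*3 = 8/7 + 3/7 = 11/7)
o = 36 (o = 6² = 36)
k = 24 (k = 4*6 = 24)
P = -36 (P = -1*36 = -36)
k*J(-1, D(1)) + P = 24*(11/7) - 36 = 264/7 - 36 = 12/7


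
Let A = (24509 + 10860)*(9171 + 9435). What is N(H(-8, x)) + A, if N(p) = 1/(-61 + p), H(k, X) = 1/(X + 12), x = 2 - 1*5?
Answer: 360625436463/548 ≈ 6.5808e+8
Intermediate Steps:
x = -3 (x = 2 - 5 = -3)
A = 658075614 (A = 35369*18606 = 658075614)
H(k, X) = 1/(12 + X)
N(H(-8, x)) + A = 1/(-61 + 1/(12 - 3)) + 658075614 = 1/(-61 + 1/9) + 658075614 = 1/(-61 + ⅑) + 658075614 = 1/(-548/9) + 658075614 = -9/548 + 658075614 = 360625436463/548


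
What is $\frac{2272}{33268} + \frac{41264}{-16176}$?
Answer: $- \frac{20875295}{8408487} \approx -2.4826$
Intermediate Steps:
$\frac{2272}{33268} + \frac{41264}{-16176} = 2272 \cdot \frac{1}{33268} + 41264 \left(- \frac{1}{16176}\right) = \frac{568}{8317} - \frac{2579}{1011} = - \frac{20875295}{8408487}$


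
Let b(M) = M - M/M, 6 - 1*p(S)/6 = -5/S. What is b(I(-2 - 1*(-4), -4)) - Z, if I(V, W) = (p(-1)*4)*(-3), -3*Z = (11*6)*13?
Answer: 213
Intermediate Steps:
p(S) = 36 + 30/S (p(S) = 36 - (-30)/S = 36 + 30/S)
Z = -286 (Z = -11*6*13/3 = -22*13 = -1/3*858 = -286)
I(V, W) = -72 (I(V, W) = ((36 + 30/(-1))*4)*(-3) = ((36 + 30*(-1))*4)*(-3) = ((36 - 30)*4)*(-3) = (6*4)*(-3) = 24*(-3) = -72)
b(M) = -1 + M (b(M) = M - 1*1 = M - 1 = -1 + M)
b(I(-2 - 1*(-4), -4)) - Z = (-1 - 72) - 1*(-286) = -73 + 286 = 213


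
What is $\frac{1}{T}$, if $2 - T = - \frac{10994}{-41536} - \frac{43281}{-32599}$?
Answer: $\frac{96716576}{39425079} \approx 2.4532$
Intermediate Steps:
$T = \frac{39425079}{96716576}$ ($T = 2 - \left(- \frac{10994}{-41536} - \frac{43281}{-32599}\right) = 2 - \left(\left(-10994\right) \left(- \frac{1}{41536}\right) - - \frac{6183}{4657}\right) = 2 - \left(\frac{5497}{20768} + \frac{6183}{4657}\right) = 2 - \frac{154008073}{96716576} = \frac{39425079}{96716576} \approx 0.40764$)
$\frac{1}{T} = \frac{1}{\frac{39425079}{96716576}} = \frac{96716576}{39425079}$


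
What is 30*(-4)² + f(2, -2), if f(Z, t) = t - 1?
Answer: 477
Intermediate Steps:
f(Z, t) = -1 + t
30*(-4)² + f(2, -2) = 30*(-4)² + (-1 - 2) = 30*16 - 3 = 480 - 3 = 477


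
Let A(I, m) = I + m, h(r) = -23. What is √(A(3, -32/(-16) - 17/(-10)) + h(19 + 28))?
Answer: I*√1630/10 ≈ 4.0373*I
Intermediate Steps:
√(A(3, -32/(-16) - 17/(-10)) + h(19 + 28)) = √((3 + (-32/(-16) - 17/(-10))) - 23) = √((3 + (-32*(-1/16) - 17*(-⅒))) - 23) = √((3 + (2 + 17/10)) - 23) = √((3 + 37/10) - 23) = √(67/10 - 23) = √(-163/10) = I*√1630/10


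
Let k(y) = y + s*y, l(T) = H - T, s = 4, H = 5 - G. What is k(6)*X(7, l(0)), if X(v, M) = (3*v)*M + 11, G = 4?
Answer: 960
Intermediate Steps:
H = 1 (H = 5 - 1*4 = 5 - 4 = 1)
l(T) = 1 - T
X(v, M) = 11 + 3*M*v (X(v, M) = 3*M*v + 11 = 11 + 3*M*v)
k(y) = 5*y (k(y) = y + 4*y = 5*y)
k(6)*X(7, l(0)) = (5*6)*(11 + 3*(1 - 1*0)*7) = 30*(11 + 3*(1 + 0)*7) = 30*(11 + 3*1*7) = 30*(11 + 21) = 30*32 = 960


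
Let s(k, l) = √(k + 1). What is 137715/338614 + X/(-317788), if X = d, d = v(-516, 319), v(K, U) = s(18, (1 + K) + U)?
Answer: 137715/338614 - √19/317788 ≈ 0.40669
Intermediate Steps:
s(k, l) = √(1 + k)
v(K, U) = √19 (v(K, U) = √(1 + 18) = √19)
d = √19 ≈ 4.3589
X = √19 ≈ 4.3589
137715/338614 + X/(-317788) = 137715/338614 + √19/(-317788) = 137715*(1/338614) + √19*(-1/317788) = 137715/338614 - √19/317788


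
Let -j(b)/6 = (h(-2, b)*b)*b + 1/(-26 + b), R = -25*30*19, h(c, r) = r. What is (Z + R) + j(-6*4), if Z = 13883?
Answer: 2064428/25 ≈ 82577.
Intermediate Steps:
R = -14250 (R = -750*19 = -14250)
j(b) = -6*b³ - 6/(-26 + b) (j(b) = -6*((b*b)*b + 1/(-26 + b)) = -6*(b²*b + 1/(-26 + b)) = -6*(b³ + 1/(-26 + b)) = -6*b³ - 6/(-26 + b))
(Z + R) + j(-6*4) = (13883 - 14250) + 6*(-1 - (-6*4)⁴ + 26*(-6*4)³)/(-26 - 6*4) = -367 + 6*(-1 - 1*(-24)⁴ + 26*(-24)³)/(-26 - 24) = -367 + 6*(-1 - 1*331776 + 26*(-13824))/(-50) = -367 + 6*(-1/50)*(-1 - 331776 - 359424) = -367 + 6*(-1/50)*(-691201) = -367 + 2073603/25 = 2064428/25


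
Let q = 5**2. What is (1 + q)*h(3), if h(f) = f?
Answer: 78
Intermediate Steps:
q = 25
(1 + q)*h(3) = (1 + 25)*3 = 26*3 = 78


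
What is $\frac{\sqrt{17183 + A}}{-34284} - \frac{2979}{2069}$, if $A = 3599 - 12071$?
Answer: $- \frac{2979}{2069} - \frac{\sqrt{8711}}{34284} \approx -1.4425$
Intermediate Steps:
$A = -8472$
$\frac{\sqrt{17183 + A}}{-34284} - \frac{2979}{2069} = \frac{\sqrt{17183 - 8472}}{-34284} - \frac{2979}{2069} = \sqrt{8711} \left(- \frac{1}{34284}\right) - \frac{2979}{2069} = - \frac{\sqrt{8711}}{34284} - \frac{2979}{2069} = - \frac{2979}{2069} - \frac{\sqrt{8711}}{34284}$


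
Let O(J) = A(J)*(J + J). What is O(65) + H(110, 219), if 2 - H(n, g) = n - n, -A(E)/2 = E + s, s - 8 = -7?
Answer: -17158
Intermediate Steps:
s = 1 (s = 8 - 7 = 1)
A(E) = -2 - 2*E (A(E) = -2*(E + 1) = -2*(1 + E) = -2 - 2*E)
H(n, g) = 2 (H(n, g) = 2 - (n - n) = 2 - 1*0 = 2 + 0 = 2)
O(J) = 2*J*(-2 - 2*J) (O(J) = (-2 - 2*J)*(J + J) = (-2 - 2*J)*(2*J) = 2*J*(-2 - 2*J))
O(65) + H(110, 219) = -4*65*(1 + 65) + 2 = -4*65*66 + 2 = -17160 + 2 = -17158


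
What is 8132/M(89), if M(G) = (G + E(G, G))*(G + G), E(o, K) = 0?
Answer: 4066/7921 ≈ 0.51332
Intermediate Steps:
M(G) = 2*G² (M(G) = (G + 0)*(G + G) = G*(2*G) = 2*G²)
8132/M(89) = 8132/((2*89²)) = 8132/((2*7921)) = 8132/15842 = 8132*(1/15842) = 4066/7921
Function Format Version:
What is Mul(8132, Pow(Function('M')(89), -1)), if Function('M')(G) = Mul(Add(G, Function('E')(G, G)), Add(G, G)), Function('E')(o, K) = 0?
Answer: Rational(4066, 7921) ≈ 0.51332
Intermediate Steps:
Function('M')(G) = Mul(2, Pow(G, 2)) (Function('M')(G) = Mul(Add(G, 0), Add(G, G)) = Mul(G, Mul(2, G)) = Mul(2, Pow(G, 2)))
Mul(8132, Pow(Function('M')(89), -1)) = Mul(8132, Pow(Mul(2, Pow(89, 2)), -1)) = Mul(8132, Pow(Mul(2, 7921), -1)) = Mul(8132, Pow(15842, -1)) = Mul(8132, Rational(1, 15842)) = Rational(4066, 7921)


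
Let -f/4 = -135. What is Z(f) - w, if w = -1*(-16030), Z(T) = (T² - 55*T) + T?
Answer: 246410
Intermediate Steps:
f = 540 (f = -4*(-135) = 540)
Z(T) = T² - 54*T
w = 16030
Z(f) - w = 540*(-54 + 540) - 1*16030 = 540*486 - 16030 = 262440 - 16030 = 246410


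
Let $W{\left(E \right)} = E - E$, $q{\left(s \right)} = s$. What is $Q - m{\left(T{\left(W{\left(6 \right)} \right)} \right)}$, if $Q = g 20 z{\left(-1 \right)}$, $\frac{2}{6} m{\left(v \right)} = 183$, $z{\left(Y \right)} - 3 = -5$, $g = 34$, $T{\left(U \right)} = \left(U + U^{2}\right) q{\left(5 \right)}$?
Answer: $-1909$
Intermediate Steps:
$W{\left(E \right)} = 0$
$T{\left(U \right)} = 5 U + 5 U^{2}$ ($T{\left(U \right)} = \left(U + U^{2}\right) 5 = 5 U + 5 U^{2}$)
$z{\left(Y \right)} = -2$ ($z{\left(Y \right)} = 3 - 5 = -2$)
$m{\left(v \right)} = 549$ ($m{\left(v \right)} = 3 \cdot 183 = 549$)
$Q = -1360$ ($Q = 34 \cdot 20 \left(-2\right) = 680 \left(-2\right) = -1360$)
$Q - m{\left(T{\left(W{\left(6 \right)} \right)} \right)} = -1360 - 549 = -1909$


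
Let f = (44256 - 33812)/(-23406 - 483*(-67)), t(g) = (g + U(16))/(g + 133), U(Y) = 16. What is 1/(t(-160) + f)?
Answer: 8955/58204 ≈ 0.15386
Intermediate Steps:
t(g) = (16 + g)/(133 + g) (t(g) = (g + 16)/(g + 133) = (16 + g)/(133 + g))
f = 10444/8955 (f = 10444/(-23406 + 32361) = 10444/8955 ≈ 1.1663)
1/(t(-160) + f) = 1/((16 - 160)/(133 - 160) + 10444/8955) = 1/(-144/(-27) + 10444/8955) = 1/(-1/27*(-144) + 10444/8955) = 1/(16/3 + 10444/8955) = 1/(58204/8955) = 8955/58204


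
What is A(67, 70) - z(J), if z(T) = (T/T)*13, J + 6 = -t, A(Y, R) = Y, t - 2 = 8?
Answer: 54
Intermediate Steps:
t = 10 (t = 2 + 8 = 10)
J = -16 (J = -6 - 1*10 = -6 - 10 = -16)
z(T) = 13 (z(T) = 1*13 = 13)
A(67, 70) - z(J) = 67 - 1*13 = 67 - 13 = 54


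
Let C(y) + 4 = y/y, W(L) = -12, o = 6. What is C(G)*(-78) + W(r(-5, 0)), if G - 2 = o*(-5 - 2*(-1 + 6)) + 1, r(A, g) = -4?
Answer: 222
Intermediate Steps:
G = -87 (G = 2 + (6*(-5 - 2*(-1 + 6)) + 1) = 2 + (6*(-5 - 2*5) + 1) = 2 + (6*(-5 - 10) + 1) = 2 + (6*(-15) + 1) = 2 + (-90 + 1) = 2 - 89 = -87)
C(y) = -3 (C(y) = -4 + y/y = -4 + 1 = -3)
C(G)*(-78) + W(r(-5, 0)) = -3*(-78) - 12 = 234 - 12 = 222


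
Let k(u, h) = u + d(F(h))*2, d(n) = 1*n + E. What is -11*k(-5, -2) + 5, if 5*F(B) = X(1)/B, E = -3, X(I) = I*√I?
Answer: 641/5 ≈ 128.20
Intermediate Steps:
X(I) = I^(3/2)
F(B) = 1/(5*B) (F(B) = (1^(3/2)/B)/5 = (1/B)/5 = 1/(5*B))
d(n) = -3 + n (d(n) = 1*n - 3 = n - 3 = -3 + n)
k(u, h) = -6 + u + 2/(5*h) (k(u, h) = u + (-3 + 1/(5*h))*2 = u + (-6 + 2/(5*h)) = -6 + u + 2/(5*h))
-11*k(-5, -2) + 5 = -11*(-6 - 5 + (⅖)/(-2)) + 5 = -11*(-6 - 5 + (⅖)*(-½)) + 5 = -11*(-6 - 5 - ⅕) + 5 = -11*(-56/5) + 5 = 616/5 + 5 = 641/5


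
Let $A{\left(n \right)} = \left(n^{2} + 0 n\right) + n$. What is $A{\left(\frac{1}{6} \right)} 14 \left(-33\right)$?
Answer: $- \frac{539}{6} \approx -89.833$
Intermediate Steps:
$A{\left(n \right)} = n + n^{2}$ ($A{\left(n \right)} = \left(n^{2} + 0\right) + n = n^{2} + n = n + n^{2}$)
$A{\left(\frac{1}{6} \right)} 14 \left(-33\right) = \frac{1 + \frac{1}{6}}{6} \cdot 14 \left(-33\right) = \frac{1}{6} \cdot \frac{7}{6} \cdot 14 \left(-33\right) = \frac{7}{36} \cdot 14 \left(-33\right) = \frac{49}{18} \left(-33\right) = - \frac{539}{6}$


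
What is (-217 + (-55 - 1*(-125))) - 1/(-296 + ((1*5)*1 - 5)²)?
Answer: -43511/296 ≈ -147.00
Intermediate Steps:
(-217 + (-55 - 1*(-125))) - 1/(-296 + ((1*5)*1 - 5)²) = (-217 + (-55 + 125)) - 1/(-296 + (5*1 - 5)²) = (-217 + 70) - 1/(-296 + (5 - 5)²) = -147 - 1/(-296 + 0²) = -147 - 1/(-296 + 0) = -147 - 1/(-296) = -147 - 1*(-1/296) = -147 + 1/296 = -43511/296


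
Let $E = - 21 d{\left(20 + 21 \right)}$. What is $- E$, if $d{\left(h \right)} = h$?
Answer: $861$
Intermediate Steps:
$E = -861$ ($E = - 21 \left(20 + 21\right) = \left(-21\right) 41 = -861$)
$- E = \left(-1\right) \left(-861\right) = 861$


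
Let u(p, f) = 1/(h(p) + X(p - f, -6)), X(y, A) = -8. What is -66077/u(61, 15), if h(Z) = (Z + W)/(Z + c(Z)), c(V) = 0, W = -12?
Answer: 29007803/61 ≈ 4.7554e+5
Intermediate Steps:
h(Z) = (-12 + Z)/Z (h(Z) = (Z - 12)/(Z + 0) = (-12 + Z)/Z)
u(p, f) = 1/(-8 + (-12 + p)/p) (u(p, f) = 1/((-12 + p)/p - 8) = 1/(-8 + (-12 + p)/p))
-66077/u(61, 15) = -66077/(61/(-12 - 7*61)) = -66077/(61/(-12 - 427)) = -66077/(61/(-439)) = -66077/(61*(-1/439)) = -66077/(-61/439) = -66077*(-439/61) = 29007803/61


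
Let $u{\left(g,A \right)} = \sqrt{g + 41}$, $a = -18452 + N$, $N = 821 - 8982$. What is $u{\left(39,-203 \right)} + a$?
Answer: $-26613 + 4 \sqrt{5} \approx -26604.0$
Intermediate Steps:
$N = -8161$
$a = -26613$ ($a = -18452 - 8161 = -26613$)
$u{\left(g,A \right)} = \sqrt{41 + g}$
$u{\left(39,-203 \right)} + a = \sqrt{41 + 39} - 26613 = \sqrt{80} - 26613 = 4 \sqrt{5} - 26613 = -26613 + 4 \sqrt{5}$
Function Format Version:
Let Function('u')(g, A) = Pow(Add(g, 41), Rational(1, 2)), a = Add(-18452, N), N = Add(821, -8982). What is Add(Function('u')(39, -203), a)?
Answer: Add(-26613, Mul(4, Pow(5, Rational(1, 2)))) ≈ -26604.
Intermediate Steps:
N = -8161
a = -26613 (a = Add(-18452, -8161) = -26613)
Function('u')(g, A) = Pow(Add(41, g), Rational(1, 2))
Add(Function('u')(39, -203), a) = Add(Pow(Add(41, 39), Rational(1, 2)), -26613) = Add(Pow(80, Rational(1, 2)), -26613) = Add(Mul(4, Pow(5, Rational(1, 2))), -26613) = Add(-26613, Mul(4, Pow(5, Rational(1, 2))))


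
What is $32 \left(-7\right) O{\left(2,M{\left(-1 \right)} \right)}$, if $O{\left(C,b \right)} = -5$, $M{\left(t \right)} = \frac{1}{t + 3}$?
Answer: $1120$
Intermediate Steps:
$M{\left(t \right)} = \frac{1}{3 + t}$
$32 \left(-7\right) O{\left(2,M{\left(-1 \right)} \right)} = 32 \left(-7\right) \left(-5\right) = \left(-224\right) \left(-5\right) = 1120$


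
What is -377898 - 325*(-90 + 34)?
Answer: -359698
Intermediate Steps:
-377898 - 325*(-90 + 34) = -377898 - 325*(-56) = -377898 + 18200 = -359698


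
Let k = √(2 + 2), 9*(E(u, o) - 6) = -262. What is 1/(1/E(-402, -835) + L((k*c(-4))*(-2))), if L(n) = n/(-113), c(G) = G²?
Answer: 23504/12295 ≈ 1.9117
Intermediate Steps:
E(u, o) = -208/9 (E(u, o) = 6 + (⅑)*(-262) = 6 - 262/9 = -208/9)
k = 2 (k = √4 = 2)
L(n) = -n/113 (L(n) = n*(-1/113) = -n/113)
1/(1/E(-402, -835) + L((k*c(-4))*(-2))) = 1/(1/(-208/9) - 2*(-4)²*(-2)/113) = 1/(-9/208 - 2*16*(-2)/113) = 1/(-9/208 - 32*(-2)/113) = 1/(-9/208 - 1/113*(-64)) = 1/(-9/208 + 64/113) = 1/(12295/23504) = 23504/12295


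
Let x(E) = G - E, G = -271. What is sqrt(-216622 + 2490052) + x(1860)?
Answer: -2131 + sqrt(2273430) ≈ -623.21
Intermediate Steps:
x(E) = -271 - E
sqrt(-216622 + 2490052) + x(1860) = sqrt(-216622 + 2490052) + (-271 - 1*1860) = sqrt(2273430) + (-271 - 1860) = sqrt(2273430) - 2131 = -2131 + sqrt(2273430)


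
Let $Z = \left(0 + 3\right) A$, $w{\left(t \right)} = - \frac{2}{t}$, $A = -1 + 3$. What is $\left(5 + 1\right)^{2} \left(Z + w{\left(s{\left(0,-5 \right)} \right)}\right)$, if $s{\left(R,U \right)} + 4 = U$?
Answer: $224$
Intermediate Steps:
$s{\left(R,U \right)} = -4 + U$
$A = 2$
$Z = 6$ ($Z = \left(0 + 3\right) 2 = 3 \cdot 2 = 6$)
$\left(5 + 1\right)^{2} \left(Z + w{\left(s{\left(0,-5 \right)} \right)}\right) = \left(5 + 1\right)^{2} \left(6 - \frac{2}{-4 - 5}\right) = 6^{2} \left(6 - \frac{2}{-9}\right) = 36 \left(6 - - \frac{2}{9}\right) = 36 \left(6 + \frac{2}{9}\right) = 36 \cdot \frac{56}{9} = 224$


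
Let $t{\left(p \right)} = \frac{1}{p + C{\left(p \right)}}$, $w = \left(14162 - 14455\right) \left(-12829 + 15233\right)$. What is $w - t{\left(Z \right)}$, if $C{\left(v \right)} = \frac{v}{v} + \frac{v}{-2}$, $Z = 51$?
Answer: $- \frac{37331718}{53} \approx -7.0437 \cdot 10^{5}$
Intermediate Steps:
$w = -704372$ ($w = \left(14162 - 14455\right) 2404 = \left(-293\right) 2404 = -704372$)
$C{\left(v \right)} = 1 - \frac{v}{2}$ ($C{\left(v \right)} = 1 + v \left(- \frac{1}{2}\right) = 1 - \frac{v}{2}$)
$t{\left(p \right)} = \frac{1}{1 + \frac{p}{2}}$ ($t{\left(p \right)} = \frac{1}{p - \left(-1 + \frac{p}{2}\right)} = \frac{1}{1 + \frac{p}{2}}$)
$w - t{\left(Z \right)} = -704372 - \frac{2}{2 + 51} = -704372 - \frac{2}{53} = - \frac{37331718}{53}$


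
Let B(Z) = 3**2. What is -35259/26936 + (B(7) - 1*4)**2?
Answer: 91163/3848 ≈ 23.691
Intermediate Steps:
B(Z) = 9
-35259/26936 + (B(7) - 1*4)**2 = -35259/26936 + (9 - 1*4)**2 = -35259*1/26936 + (9 - 4)**2 = -5037/3848 + 5**2 = -5037/3848 + 25 = 91163/3848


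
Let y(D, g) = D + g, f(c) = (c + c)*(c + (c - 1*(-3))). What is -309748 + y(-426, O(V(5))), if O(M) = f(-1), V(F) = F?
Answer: -310176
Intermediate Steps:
f(c) = 2*c*(3 + 2*c) (f(c) = (2*c)*(c + (c + 3)) = (2*c)*(c + (3 + c)) = (2*c)*(3 + 2*c) = 2*c*(3 + 2*c))
O(M) = -2 (O(M) = 2*(-1)*(3 + 2*(-1)) = 2*(-1)*(3 - 2) = 2*(-1)*1 = -2)
-309748 + y(-426, O(V(5))) = -309748 + (-426 - 2) = -309748 - 428 = -310176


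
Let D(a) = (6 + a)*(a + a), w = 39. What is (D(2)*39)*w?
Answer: 48672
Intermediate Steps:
D(a) = 2*a*(6 + a) (D(a) = (6 + a)*(2*a) = 2*a*(6 + a))
(D(2)*39)*w = ((2*2*(6 + 2))*39)*39 = ((2*2*8)*39)*39 = (32*39)*39 = 1248*39 = 48672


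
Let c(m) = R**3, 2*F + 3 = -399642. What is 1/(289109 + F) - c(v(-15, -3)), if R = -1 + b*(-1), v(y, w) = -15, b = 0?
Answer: 178575/178573 ≈ 1.0000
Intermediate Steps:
F = -399645/2 (F = -3/2 + (1/2)*(-399642) = -3/2 - 199821 = -399645/2 ≈ -1.9982e+5)
R = -1 (R = -1 + 0*(-1) = -1 + 0 = -1)
c(m) = -1 (c(m) = (-1)**3 = -1)
1/(289109 + F) - c(v(-15, -3)) = 1/(289109 - 399645/2) - 1*(-1) = 1/(178573/2) + 1 = 2/178573 + 1 = 178575/178573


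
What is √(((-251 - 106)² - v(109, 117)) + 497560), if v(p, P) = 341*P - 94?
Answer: √585206 ≈ 764.99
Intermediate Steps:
v(p, P) = -94 + 341*P
√(((-251 - 106)² - v(109, 117)) + 497560) = √(((-251 - 106)² - (-94 + 341*117)) + 497560) = √(((-357)² - (-94 + 39897)) + 497560) = √((127449 - 1*39803) + 497560) = √((127449 - 39803) + 497560) = √(87646 + 497560) = √585206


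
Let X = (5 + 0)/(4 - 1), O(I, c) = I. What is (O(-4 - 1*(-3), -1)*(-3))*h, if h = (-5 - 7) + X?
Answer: -31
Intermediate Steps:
X = 5/3 ≈ 1.6667
h = -31/3 (h = (-5 - 7) + 5/3 = -12 + 5/3 = -31/3 ≈ -10.333)
(O(-4 - 1*(-3), -1)*(-3))*h = ((-4 - 1*(-3))*(-3))*(-31/3) = ((-4 + 3)*(-3))*(-31/3) = -1*(-3)*(-31/3) = 3*(-31/3) = -31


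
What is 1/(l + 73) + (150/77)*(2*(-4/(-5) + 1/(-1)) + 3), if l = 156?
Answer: 89387/17633 ≈ 5.0693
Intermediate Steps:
1/(l + 73) + (150/77)*(2*(-4/(-5) + 1/(-1)) + 3) = 1/(156 + 73) + (150/77)*(2*(-4/(-5) + 1/(-1)) + 3) = 1/229 + (150*(1/77))*(2*(-4*(-⅕) + 1*(-1)) + 3) = 1/229 + 150*(2*(⅘ - 1) + 3)/77 = 1/229 + 150*(2*(-⅕) + 3)/77 = 1/229 + 150*(-⅖ + 3)/77 = 1/229 + (150/77)*(13/5) = 1/229 + 390/77 = 89387/17633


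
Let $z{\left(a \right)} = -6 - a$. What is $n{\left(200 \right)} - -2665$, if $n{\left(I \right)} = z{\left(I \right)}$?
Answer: $2459$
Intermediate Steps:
$n{\left(I \right)} = -6 - I$
$n{\left(200 \right)} - -2665 = \left(-6 - 200\right) - -2665 = \left(-6 - 200\right) + 2665 = -206 + 2665 = 2459$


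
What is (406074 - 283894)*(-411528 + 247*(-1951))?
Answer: -109158666500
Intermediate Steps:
(406074 - 283894)*(-411528 + 247*(-1951)) = 122180*(-411528 - 481897) = 122180*(-893425) = -109158666500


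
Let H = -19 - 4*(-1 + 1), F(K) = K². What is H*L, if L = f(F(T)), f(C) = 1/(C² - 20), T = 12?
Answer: -19/20716 ≈ -0.00091717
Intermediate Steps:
f(C) = 1/(-20 + C²)
H = -19 (H = -19 - 4*0 = -19 + 0 = -19)
L = 1/20716 (L = 1/(-20 + (12²)²) = 1/(-20 + 144²) = 1/(-20 + 20736) = 1/20716 ≈ 4.8272e-5)
H*L = -19*1/20716 = -19/20716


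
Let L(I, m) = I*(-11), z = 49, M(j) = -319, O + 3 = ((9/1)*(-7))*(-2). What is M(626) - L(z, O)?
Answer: 220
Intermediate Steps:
O = 123 (O = -3 + ((9/1)*(-7))*(-2) = -3 + ((9*1)*(-7))*(-2) = -3 + (9*(-7))*(-2) = -3 - 63*(-2) = -3 + 126 = 123)
L(I, m) = -11*I
M(626) - L(z, O) = -319 - (-11)*49 = -319 - 1*(-539) = -319 + 539 = 220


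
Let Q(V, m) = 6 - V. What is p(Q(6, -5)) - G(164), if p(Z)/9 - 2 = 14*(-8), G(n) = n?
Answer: -1154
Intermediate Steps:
p(Z) = -990 (p(Z) = 18 + 9*(14*(-8)) = 18 + 9*(-112) = 18 - 1008 = -990)
p(Q(6, -5)) - G(164) = -990 - 1*164 = -990 - 164 = -1154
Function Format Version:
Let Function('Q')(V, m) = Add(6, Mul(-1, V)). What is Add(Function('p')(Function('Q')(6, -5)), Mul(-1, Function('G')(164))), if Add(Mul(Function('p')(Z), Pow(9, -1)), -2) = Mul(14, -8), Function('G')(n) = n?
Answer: -1154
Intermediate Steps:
Function('p')(Z) = -990 (Function('p')(Z) = Add(18, Mul(9, Mul(14, -8))) = Add(18, Mul(9, -112)) = Add(18, -1008) = -990)
Add(Function('p')(Function('Q')(6, -5)), Mul(-1, Function('G')(164))) = Add(-990, Mul(-1, 164)) = Add(-990, -164) = -1154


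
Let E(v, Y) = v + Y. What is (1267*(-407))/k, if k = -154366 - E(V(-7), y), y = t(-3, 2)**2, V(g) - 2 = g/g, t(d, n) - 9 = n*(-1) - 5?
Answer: 515669/154373 ≈ 3.3404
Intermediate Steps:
t(d, n) = 4 - n (t(d, n) = 9 + (n*(-1) - 5) = 9 + (-n - 5) = 9 + (-5 - n) = 4 - n)
V(g) = 3 (V(g) = 2 + g/g = 2 + 1 = 3)
y = 4 (y = (4 - 1*2)**2 = (4 - 2)**2 = 2**2 = 4)
E(v, Y) = Y + v
k = -154373 (k = -154366 - (4 + 3) = -154366 - 1*7 = -154366 - 7 = -154373)
(1267*(-407))/k = (1267*(-407))/(-154373) = -515669*(-1/154373) = 515669/154373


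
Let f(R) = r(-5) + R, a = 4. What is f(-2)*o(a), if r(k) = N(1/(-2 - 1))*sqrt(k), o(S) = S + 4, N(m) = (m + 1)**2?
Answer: -16 + 32*I*sqrt(5)/9 ≈ -16.0 + 7.9505*I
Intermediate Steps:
N(m) = (1 + m)**2
o(S) = 4 + S
r(k) = 4*sqrt(k)/9 (r(k) = (1 + 1/(-2 - 1))**2*sqrt(k) = (1 + 1/(-3))**2*sqrt(k) = (1 - 1/3)**2*sqrt(k) = (2/3)**2*sqrt(k) = 4*sqrt(k)/9)
f(R) = R + 4*I*sqrt(5)/9 (f(R) = 4*sqrt(-5)/9 + R = 4*(I*sqrt(5))/9 + R = 4*I*sqrt(5)/9 + R = R + 4*I*sqrt(5)/9)
f(-2)*o(a) = (-2 + 4*I*sqrt(5)/9)*(4 + 4) = (-2 + 4*I*sqrt(5)/9)*8 = -16 + 32*I*sqrt(5)/9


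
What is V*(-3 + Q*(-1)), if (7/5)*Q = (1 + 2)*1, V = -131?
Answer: 4716/7 ≈ 673.71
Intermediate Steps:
Q = 15/7 (Q = 5*((1 + 2)*1)/7 = 5*(3*1)/7 = (5/7)*3 = 15/7 ≈ 2.1429)
V*(-3 + Q*(-1)) = -131*(-3 + (15/7)*(-1)) = -131*(-3 - 15/7) = -131*(-36/7) = 4716/7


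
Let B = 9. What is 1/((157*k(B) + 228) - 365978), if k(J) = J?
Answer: -1/364337 ≈ -2.7447e-6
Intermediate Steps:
1/((157*k(B) + 228) - 365978) = 1/((157*9 + 228) - 365978) = 1/((1413 + 228) - 365978) = 1/(1641 - 365978) = 1/(-364337) = -1/364337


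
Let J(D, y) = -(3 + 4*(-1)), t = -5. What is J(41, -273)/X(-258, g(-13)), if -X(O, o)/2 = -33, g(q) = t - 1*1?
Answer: 1/66 ≈ 0.015152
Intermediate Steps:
g(q) = -6 (g(q) = -5 - 1*1 = -5 - 1 = -6)
X(O, o) = 66 (X(O, o) = -2*(-33) = 66)
J(D, y) = 1 (J(D, y) = -(3 - 4) = -1*(-1) = 1)
J(41, -273)/X(-258, g(-13)) = 1/66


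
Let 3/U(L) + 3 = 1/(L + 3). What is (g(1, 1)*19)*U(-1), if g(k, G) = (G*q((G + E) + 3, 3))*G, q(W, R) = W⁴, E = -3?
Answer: -114/5 ≈ -22.800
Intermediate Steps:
U(L) = 3/(-3 + 1/(3 + L)) (U(L) = 3/(-3 + 1/(L + 3)) = 3/(-3 + 1/(3 + L)))
g(k, G) = G⁶ (g(k, G) = (G*((G - 3) + 3)⁴)*G = (G*((-3 + G) + 3)⁴)*G = (G*G⁴)*G = G⁵*G = G⁶)
(g(1, 1)*19)*U(-1) = (1⁶*19)*(3*(-3 - 1*(-1))/(8 + 3*(-1))) = (1*19)*(3*(-3 + 1)/(8 - 3)) = 19*(3*(-2)/5) = 19*(3*(⅕)*(-2)) = 19*(-6/5) = -114/5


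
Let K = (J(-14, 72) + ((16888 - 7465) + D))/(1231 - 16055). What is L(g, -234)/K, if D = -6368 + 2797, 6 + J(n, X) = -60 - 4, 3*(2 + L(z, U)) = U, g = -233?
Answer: 592960/2891 ≈ 205.11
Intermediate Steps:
L(z, U) = -2 + U/3
J(n, X) = -70 (J(n, X) = -6 + (-60 - 4) = -6 - 64 = -70)
D = -3571
K = -2891/7412 (K = (-70 + ((16888 - 7465) - 3571))/(1231 - 16055) = (-70 + (9423 - 3571))/(-14824) = (-70 + 5852)*(-1/14824) = 5782*(-1/14824) = -2891/7412 ≈ -0.39004)
L(g, -234)/K = (-2 + (⅓)*(-234))/(-2891/7412) = (-2 - 78)*(-7412/2891) = -80*(-7412/2891) = 592960/2891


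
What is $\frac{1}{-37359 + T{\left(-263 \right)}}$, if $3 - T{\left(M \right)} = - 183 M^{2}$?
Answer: $\frac{1}{12620571} \approx 7.9236 \cdot 10^{-8}$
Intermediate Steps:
$T{\left(M \right)} = 3 + 183 M^{2}$ ($T{\left(M \right)} = 3 - - 183 M^{2} = 3 + 183 M^{2}$)
$\frac{1}{-37359 + T{\left(-263 \right)}} = \frac{1}{-37359 + \left(3 + 183 \left(-263\right)^{2}\right)} = \frac{1}{-37359 + \left(3 + 183 \cdot 69169\right)} = \frac{1}{-37359 + \left(3 + 12657927\right)} = \frac{1}{-37359 + 12657930} = \frac{1}{12620571}$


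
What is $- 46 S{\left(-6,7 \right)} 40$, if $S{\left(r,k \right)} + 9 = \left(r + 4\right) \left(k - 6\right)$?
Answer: $20240$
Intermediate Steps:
$S{\left(r,k \right)} = -9 + \left(-6 + k\right) \left(4 + r\right)$ ($S{\left(r,k \right)} = -9 + \left(r + 4\right) \left(k - 6\right) = -9 + \left(4 + r\right) \left(-6 + k\right) = -9 + \left(-6 + k\right) \left(4 + r\right)$)
$- 46 S{\left(-6,7 \right)} 40 = - 46 \left(-33 - -36 + 4 \cdot 7 + 7 \left(-6\right)\right) 40 = - 46 \left(-33 + 36 + 28 - 42\right) 40 = \left(-46\right) \left(-11\right) 40 = 506 \cdot 40 = 20240$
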